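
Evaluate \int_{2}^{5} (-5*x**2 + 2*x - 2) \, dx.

By the power rule, an antiderivative is F(x) = -5*x**3/3 + x**2 - 2*x.
Then F(5) - F(2) = (-580/3) - (-40/3) = -180.

-180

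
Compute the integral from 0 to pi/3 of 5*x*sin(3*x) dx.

Integrate by parts once (u = x, dv = 5*sin(3*x) dx).
An antiderivative is F(x) = -5*x*cos(3*x)/3 + 5*sin(3*x)/9.
Then F(pi/3) - F(0) = (5*pi/9) - (0) = 5*pi/9.

5*pi/9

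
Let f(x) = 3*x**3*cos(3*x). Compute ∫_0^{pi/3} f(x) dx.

Integrate by parts 3 times (u = x^3, dv = 3*cos(3*x) dx).
An antiderivative is F(x) = x**3*sin(3*x) + x**2*cos(3*x) - 2*x*sin(3*x)/3 - 2*cos(3*x)/9.
Then F(pi/3) - F(0) = (2/9 - pi**2/9) - (-2/9) = 4/9 - pi**2/9.

4/9 - pi**2/9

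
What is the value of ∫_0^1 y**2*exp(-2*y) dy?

Integrate by parts twice (u = y^2, dv = exp(-2*y) dy).
An antiderivative is F(y) = (-2*y**2 - 2*y - 1)*exp(-2*y)/4.
Then F(1) - F(0) = (-5*exp(-2)/4) - (-1/4) = (-5 + exp(2))*exp(-2)/4.

(-5 + exp(2))*exp(-2)/4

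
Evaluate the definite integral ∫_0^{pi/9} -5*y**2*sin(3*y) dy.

Integrate by parts twice (u = y^2, dv = -5*sin(3*y) dy).
An antiderivative is F(y) = 5*y**2*cos(3*y)/3 - 10*y*sin(3*y)/9 - 10*cos(3*y)/27.
Then F(pi/9) - F(0) = (-5*sqrt(3)*pi/81 - 5/27 + 5*pi**2/486) - (-10/27) = -5*sqrt(3)*pi/81 + 5*pi**2/486 + 5/27.

-5*sqrt(3)*pi/81 + 5*pi**2/486 + 5/27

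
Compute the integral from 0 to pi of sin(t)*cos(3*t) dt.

0

Use the identity sin(t)cos(3*t) = [sin(4*t) + sin(-2*t)]/2.
An antiderivative is F(t) = cos(2*t)/4 - cos(4*t)/8.
Then F(pi) - F(0) = (1/8) - (1/8) = 0.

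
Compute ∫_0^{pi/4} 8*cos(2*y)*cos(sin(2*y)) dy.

4*sin(1)

Let u = sin(2*y), so du = 2*cos(2*y) dy. When y = 0, u = 0; when y = pi/4, u = 1.
The integral becomes 4·∫ cos(u) du from 0 to 1, with antiderivative 4*sin(u).
Back in y: F(y) = 4*sin(sin(2*y)).
Then F(pi/4) - F(0) = (4*sin(1)) - (0) = 4*sin(1).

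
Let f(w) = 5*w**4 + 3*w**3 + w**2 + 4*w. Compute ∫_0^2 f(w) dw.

164/3

By the power rule, an antiderivative is F(w) = w**5 + 3*w**4/4 + w**3/3 + 2*w**2.
Then F(2) - F(0) = (164/3) - (0) = 164/3.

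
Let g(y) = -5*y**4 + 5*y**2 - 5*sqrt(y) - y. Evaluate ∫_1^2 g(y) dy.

-35/2 - 20*sqrt(2)/3

By the power rule, an antiderivative is F(y) = -y**5 - 10*y**(3/2)/3 + 5*y**3/3 - y**2/2.
Then F(2) - F(1) = (-62/3 - 20*sqrt(2)/3) - (-19/6) = -35/2 - 20*sqrt(2)/3.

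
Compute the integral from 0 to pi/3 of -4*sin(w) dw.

-2

An antiderivative is F(w) = 4*cos(w).
Then F(pi/3) - F(0) = (2) - (4) = -2.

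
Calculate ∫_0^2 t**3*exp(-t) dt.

Integrate by parts 3 times (u = t^3, dv = exp(-t) dt).
An antiderivative is F(t) = (-t**3 - 3*t**2 - 6*t - 6)*exp(-t).
Then F(2) - F(0) = (-38*exp(-2)) - (-6) = 6 - 38*exp(-2).

6 - 38*exp(-2)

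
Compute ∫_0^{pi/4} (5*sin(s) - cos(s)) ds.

An antiderivative is F(s) = -sin(s) - 5*cos(s).
Then F(pi/4) - F(0) = (-3*sqrt(2)) - (-5) = 5 - 3*sqrt(2).

5 - 3*sqrt(2)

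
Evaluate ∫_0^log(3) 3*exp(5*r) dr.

Let u = exp(r), so du = exp(r) dr. When r = 0, u = 1; when r = log(3), u = 3.
The integral becomes 3·∫ u**4 du from 1 to 3, with antiderivative 3*u**5/5.
Back in r: F(r) = 3*exp(5*r)/5.
Then F(log(3)) - F(0) = (729/5) - (3/5) = 726/5.

726/5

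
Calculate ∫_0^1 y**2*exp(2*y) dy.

-1/4 + exp(2)/4

Integrate by parts twice (u = y^2, dv = exp(2*y) dy).
An antiderivative is F(y) = (2*y**2 - 2*y + 1)*exp(2*y)/4.
Then F(1) - F(0) = (exp(2)/4) - (1/4) = -1/4 + exp(2)/4.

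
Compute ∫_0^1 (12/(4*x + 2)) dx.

Let u = 4*x + 2, so du = 4 dx. When x = 0, u = 2; when x = 1, u = 6.
The integral becomes 3·∫ 1/u du from 2 to 6, with antiderivative 3*log(u).
Back in x: F(x) = 3*log(4*x + 2).
Then F(1) - F(0) = (3*log(2) + 3*log(3)) - (log(8)) = log(27).

log(27)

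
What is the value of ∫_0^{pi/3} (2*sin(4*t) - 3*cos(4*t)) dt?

3*sqrt(3)/8 + 3/4

An antiderivative is F(t) = -3*sin(4*t)/4 - cos(4*t)/2.
Then F(pi/3) - F(0) = (1/4 + 3*sqrt(3)/8) - (-1/2) = 3*sqrt(3)/8 + 3/4.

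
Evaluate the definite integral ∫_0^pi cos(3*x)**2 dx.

Use the identity cos^2(3*x) = (1 + cos(6*x))/2.
An antiderivative is F(x) = x/2 + sin(6*x)/12.
Then F(pi) - F(0) = (pi/2) - (0) = pi/2.

pi/2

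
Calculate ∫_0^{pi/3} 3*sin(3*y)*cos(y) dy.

Use the identity sin(3*y)cos(y) = [sin(4*y) + sin(2*y)]/2.
An antiderivative is F(y) = -3*cos(2*y)/4 - 3*cos(4*y)/8.
Then F(pi/3) - F(0) = (9/16) - (-9/8) = 27/16.

27/16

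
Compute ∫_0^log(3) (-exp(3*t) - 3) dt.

An antiderivative is F(t) = -exp(3*t)/3 - 3*t.
Then F(log(3)) - F(0) = (-9 - 3*log(3)) - (-1/3) = -26/3 - log(27).

-26/3 - log(27)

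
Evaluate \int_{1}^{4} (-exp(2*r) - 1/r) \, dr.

-exp(8)/2 - log(4) + exp(2)/2

An antiderivative is F(r) = -exp(2*r)/2 - log(r).
Then F(4) - F(1) = (-exp(8)/2 - log(4)) - (-exp(2)/2) = -exp(8)/2 - log(4) + exp(2)/2.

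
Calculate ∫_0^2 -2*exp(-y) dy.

-2 + 2*exp(-2)

An antiderivative is F(y) = 2*exp(-y).
Then F(2) - F(0) = (2*exp(-2)) - (2) = -2 + 2*exp(-2).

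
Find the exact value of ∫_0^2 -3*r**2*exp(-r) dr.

-6 + 30*exp(-2)

Integrate by parts twice (u = r^2, dv = -3*exp(-r) dr).
An antiderivative is F(r) = (3*r**2 + 6*r + 6)*exp(-r).
Then F(2) - F(0) = (30*exp(-2)) - (6) = -6 + 30*exp(-2).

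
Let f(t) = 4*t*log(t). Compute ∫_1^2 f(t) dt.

Integrate by parts once (u = ln t, dv = 4*t dt).
An antiderivative is F(t) = t**2*(2*log(t) - 1).
Then F(2) - F(1) = (-4 + 8*log(2)) - (-1) = -3 + 8*log(2).

-3 + 8*log(2)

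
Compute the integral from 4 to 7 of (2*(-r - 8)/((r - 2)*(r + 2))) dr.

-5*log(5) + 2*log(2) + 3*log(3)

Factor the denominator: r**2 - 4 = (r + 2)(r - 2).
Partial fractions: 2*(-r - 8)/((r - 2)*(r + 2)) = 3/(r + 2) - 5/(r - 2).
An antiderivative is F(r) = -5*log(r - 2) + 3*log(r + 2).
Then F(7) - F(4) = (-5*log(5) + 6*log(3)) - (log(27/4)) = -5*log(5) + 2*log(2) + 3*log(3).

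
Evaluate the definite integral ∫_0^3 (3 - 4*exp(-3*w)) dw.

4*exp(-9)/3 + 23/3

An antiderivative is F(w) = 3*w + 4*exp(-3*w)/3.
Then F(3) - F(0) = (4*exp(-9)/3 + 9) - (4/3) = 4*exp(-9)/3 + 23/3.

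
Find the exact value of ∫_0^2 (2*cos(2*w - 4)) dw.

sin(4)

Let u = 2*w - 4, so du = 2 dw. When w = 0, u = -4; when w = 2, u = 0.
The integral becomes ∫ cos(u) du from -4 to 0, with antiderivative sin(u).
Back in w: F(w) = sin(2*w - 4).
Then F(2) - F(0) = (0) - (-sin(4)) = sin(4).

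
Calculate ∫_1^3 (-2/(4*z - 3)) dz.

-log(3)

An antiderivative is F(z) = -log(4*z - 3)/2.
Then F(3) - F(1) = (-log(3)) - (0) = -log(3).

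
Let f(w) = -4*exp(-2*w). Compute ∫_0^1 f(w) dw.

An antiderivative is F(w) = 2*exp(-2*w).
Then F(1) - F(0) = (2*exp(-2)) - (2) = -2 + 2*exp(-2).

-2 + 2*exp(-2)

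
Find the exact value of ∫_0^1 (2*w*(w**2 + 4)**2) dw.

61/3

Let u = w**2 + 4, so du = 2*w dw. When w = 0, u = 4; when w = 1, u = 5.
The integral becomes ∫ u**2 du from 4 to 5, with antiderivative u**3/3.
Back in w: F(w) = (w**2 + 4)**3/3.
Then F(1) - F(0) = (125/3) - (64/3) = 61/3.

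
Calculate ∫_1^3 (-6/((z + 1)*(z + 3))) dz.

log(27/64)

Factor the denominator: z**2 + 4*z + 3 = (z + 3)(z + 1).
Partial fractions: -6/((z + 1)*(z + 3)) = 3/(z + 3) - 3/(z + 1).
An antiderivative is F(z) = -3*log(z + 1) + 3*log(z + 3).
Then F(3) - F(1) = (log(27/8)) - (log(8)) = log(27/64).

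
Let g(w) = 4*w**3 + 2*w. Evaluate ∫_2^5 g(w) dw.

630

By the power rule, an antiderivative is F(w) = w**4 + w**2.
Then F(5) - F(2) = (650) - (20) = 630.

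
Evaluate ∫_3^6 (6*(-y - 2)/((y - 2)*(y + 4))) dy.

-10*log(2) - 2*log(5) + 2*log(7)

Factor the denominator: y**2 + 2*y - 8 = (y + 4)(y - 2).
Partial fractions: 6*(-y - 2)/((y - 2)*(y + 4)) = -2/(y + 4) - 4/(y - 2).
An antiderivative is F(y) = -4*log(y - 2) - 2*log(y + 4).
Then F(6) - F(3) = (-10*log(2) - 2*log(5)) - (-log(49)) = -10*log(2) - 2*log(5) + 2*log(7).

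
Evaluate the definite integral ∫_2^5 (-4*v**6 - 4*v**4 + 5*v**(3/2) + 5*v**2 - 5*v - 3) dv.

By the power rule, an antiderivative is F(v) = -4*v**7/7 + 2*v**(5/2) - 4*v**5/5 + 5*v**3/3 - 5*v**2/2 - 3*v.
Then F(5) - F(2) = (-1974505/42 + 50*sqrt(5)) - (-10648/105 + 8*sqrt(2)) = -3283743/70 - 8*sqrt(2) + 50*sqrt(5).

-3283743/70 - 8*sqrt(2) + 50*sqrt(5)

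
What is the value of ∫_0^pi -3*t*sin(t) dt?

Integrate by parts once (u = t, dv = -3*sin(t) dt).
An antiderivative is F(t) = 3*t*cos(t) - 3*sin(t).
Then F(pi) - F(0) = (-3*pi) - (0) = -3*pi.

-3*pi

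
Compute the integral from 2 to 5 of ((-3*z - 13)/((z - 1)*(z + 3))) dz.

Factor the denominator: z**2 + 2*z - 3 = (z + 3)(z - 1).
Partial fractions: (-3*z - 13)/((z - 1)*(z + 3)) = 1/(z + 3) - 4/(z - 1).
An antiderivative is F(z) = -4*log(z - 1) + log(z + 3).
Then F(5) - F(2) = (-log(32)) - (log(5)) = -5*log(2) - log(5).

-5*log(2) - log(5)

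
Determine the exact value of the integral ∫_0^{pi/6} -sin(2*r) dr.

-1/4

An antiderivative is F(r) = cos(2*r)/2.
Then F(pi/6) - F(0) = (1/4) - (1/2) = -1/4.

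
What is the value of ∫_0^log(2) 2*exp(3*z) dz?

Let u = exp(z), so du = exp(z) dz. When z = 0, u = 1; when z = log(2), u = 2.
The integral becomes 2·∫ u**2 du from 1 to 2, with antiderivative 2*u**3/3.
Back in z: F(z) = 2*exp(3*z)/3.
Then F(log(2)) - F(0) = (16/3) - (2/3) = 14/3.

14/3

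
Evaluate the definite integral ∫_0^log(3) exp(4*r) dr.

20

Let u = exp(r), so du = exp(r) dr. When r = 0, u = 1; when r = log(3), u = 3.
The integral becomes ∫ u**3 du from 1 to 3, with antiderivative u**4/4.
Back in r: F(r) = exp(4*r)/4.
Then F(log(3)) - F(0) = (81/4) - (1/4) = 20.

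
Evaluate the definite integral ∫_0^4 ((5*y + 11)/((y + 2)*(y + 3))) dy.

Factor the denominator: y**2 + 5*y + 6 = (y + 3)(y + 2).
Partial fractions: (5*y + 11)/((y + 2)*(y + 3)) = 4/(y + 3) + 1/(y + 2).
An antiderivative is F(y) = log(y + 2) + 4*log(y + 3).
Then F(4) - F(0) = (log(2) + log(3) + 4*log(7)) - (log(2) + 4*log(3)) = -3*log(3) + 4*log(7).

-3*log(3) + 4*log(7)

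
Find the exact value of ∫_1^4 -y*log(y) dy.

15/4 - 16*log(2)

Integrate by parts once (u = ln y, dv = -y dy).
An antiderivative is F(y) = -y**2*(2*log(y) - 1)/4.
Then F(4) - F(1) = (4 - 16*log(2)) - (1/4) = 15/4 - 16*log(2).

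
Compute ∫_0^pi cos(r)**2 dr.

pi/2

Use the identity cos^2(r) = (1 + cos(2*r))/2.
An antiderivative is F(r) = r/2 + sin(2*r)/4.
Then F(pi) - F(0) = (pi/2) - (0) = pi/2.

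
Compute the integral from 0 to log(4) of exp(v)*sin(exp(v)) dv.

cos(1) - cos(4)

Let u = exp(v), so du = exp(v) dv. When v = 0, u = 1; when v = log(4), u = 4.
The integral becomes ∫ sin(u) du from 1 to 4, with antiderivative -cos(u).
Back in v: F(v) = -cos(exp(v)).
Then F(log(4)) - F(0) = (-cos(4)) - (-cos(1)) = cos(1) - cos(4).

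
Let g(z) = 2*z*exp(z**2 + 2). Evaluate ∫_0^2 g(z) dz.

Let u = z**2 + 2, so du = 2*z dz. When z = 0, u = 2; when z = 2, u = 6.
The integral becomes ∫ exp(u) du from 2 to 6, with antiderivative exp(u).
Back in z: F(z) = exp(z**2 + 2).
Then F(2) - F(0) = (exp(6)) - (exp(2)) = -exp(2) + exp(6).

-exp(2) + exp(6)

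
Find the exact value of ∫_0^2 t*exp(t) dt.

Integrate by parts once (u = t, dv = exp(t) dt).
An antiderivative is F(t) = (t - 1)*exp(t).
Then F(2) - F(0) = (exp(2)) - (-1) = 1 + exp(2).

1 + exp(2)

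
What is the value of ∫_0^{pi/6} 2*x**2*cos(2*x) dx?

-sqrt(3)/4 + sqrt(3)*pi**2/72 + pi/12

Integrate by parts twice (u = x^2, dv = 2*cos(2*x) dx).
An antiderivative is F(x) = x**2*sin(2*x) + x*cos(2*x) - sin(2*x)/2.
Then F(pi/6) - F(0) = (-sqrt(3)/4 + sqrt(3)*pi**2/72 + pi/12) - (0) = -sqrt(3)/4 + sqrt(3)*pi**2/72 + pi/12.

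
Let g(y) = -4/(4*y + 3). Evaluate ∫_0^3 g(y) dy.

An antiderivative is F(y) = -log(4*y + 3).
Then F(3) - F(0) = (-log(15)) - (-log(3)) = -log(5).

-log(5)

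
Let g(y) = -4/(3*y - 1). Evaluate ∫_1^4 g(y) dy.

An antiderivative is F(y) = -4*log(3*y - 1)/3.
Then F(4) - F(1) = (-4*log(11)/3) - (-4*log(2)/3) = -4*log(11)/3 + 4*log(2)/3.

-4*log(11)/3 + 4*log(2)/3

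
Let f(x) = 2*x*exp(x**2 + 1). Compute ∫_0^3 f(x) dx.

Let u = x**2 + 1, so du = 2*x dx. When x = 0, u = 1; when x = 3, u = 10.
The integral becomes ∫ exp(u) du from 1 to 10, with antiderivative exp(u).
Back in x: F(x) = exp(x**2 + 1).
Then F(3) - F(0) = (exp(10)) - (exp(1)) = -exp(1) + exp(10).

-exp(1) + exp(10)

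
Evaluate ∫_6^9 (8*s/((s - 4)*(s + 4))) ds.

-8*log(2) + 4*log(13)

Factor the denominator: s**2 - 16 = (s + 4)(s - 4).
Partial fractions: 8*s/((s - 4)*(s + 4)) = 4/(s + 4) + 4/(s - 4).
An antiderivative is F(s) = 4*log(s - 4) + 4*log(s + 4).
Then F(9) - F(6) = (4*log(5) + 4*log(13)) - (8*log(2) + 4*log(5)) = -8*log(2) + 4*log(13).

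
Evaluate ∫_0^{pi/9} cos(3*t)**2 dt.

Use the identity cos^2(3*t) = (1 + cos(6*t))/2.
An antiderivative is F(t) = t/2 + sin(6*t)/12.
Then F(pi/9) - F(0) = (sqrt(3)/24 + pi/18) - (0) = sqrt(3)/24 + pi/18.

sqrt(3)/24 + pi/18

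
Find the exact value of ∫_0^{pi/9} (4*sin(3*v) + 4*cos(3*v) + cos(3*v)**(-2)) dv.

An antiderivative is F(v) = 4*sin(3*v)/3 - 4*cos(3*v)/3 + tan(3*v)/3.
Then F(pi/9) - F(0) = (-2/3 + sqrt(3)) - (-4/3) = 2/3 + sqrt(3).

2/3 + sqrt(3)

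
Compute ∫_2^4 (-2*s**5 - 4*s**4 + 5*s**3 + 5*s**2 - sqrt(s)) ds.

-8748/5 + 4*sqrt(2)/3

By the power rule, an antiderivative is F(s) = -s**6/3 - 4*s**5/5 + 5*s**4/4 - 2*s**(3/2)/3 + 5*s**3/3.
Then F(4) - F(2) = (-8816/5) - (-68/5 - 4*sqrt(2)/3) = -8748/5 + 4*sqrt(2)/3.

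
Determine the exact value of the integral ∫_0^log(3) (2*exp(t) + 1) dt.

log(3) + 4

An antiderivative is F(t) = t + 2*exp(t).
Then F(log(3)) - F(0) = (log(3) + 6) - (2) = log(3) + 4.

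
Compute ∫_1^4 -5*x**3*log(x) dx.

Integrate by parts once (u = ln x, dv = -5*x**3 dx).
An antiderivative is F(x) = -5*x**4*(4*log(x) - 1)/16.
Then F(4) - F(1) = (80 - 640*log(2)) - (5/16) = 1275/16 - 640*log(2).

1275/16 - 640*log(2)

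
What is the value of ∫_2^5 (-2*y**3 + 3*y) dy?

By the power rule, an antiderivative is F(y) = -y**4/2 + 3*y**2/2.
Then F(5) - F(2) = (-275) - (-2) = -273.

-273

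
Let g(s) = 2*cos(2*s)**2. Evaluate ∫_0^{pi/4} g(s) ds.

pi/4

Use the identity cos^2(2*s) = (1 + cos(4*s))/2.
An antiderivative is F(s) = s + sin(4*s)/4.
Then F(pi/4) - F(0) = (pi/4) - (0) = pi/4.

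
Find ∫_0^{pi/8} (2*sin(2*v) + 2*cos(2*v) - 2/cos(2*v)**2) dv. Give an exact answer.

An antiderivative is F(v) = sin(2*v) - cos(2*v) - tan(2*v).
Then F(pi/8) - F(0) = (-1) - (-1) = 0.

0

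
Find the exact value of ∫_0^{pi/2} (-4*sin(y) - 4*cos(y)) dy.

An antiderivative is F(y) = -4*sin(y) + 4*cos(y).
Then F(pi/2) - F(0) = (-4) - (4) = -8.

-8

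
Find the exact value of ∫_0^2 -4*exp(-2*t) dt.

-2 + 2*exp(-4)

An antiderivative is F(t) = 2*exp(-2*t).
Then F(2) - F(0) = (2*exp(-4)) - (2) = -2 + 2*exp(-4).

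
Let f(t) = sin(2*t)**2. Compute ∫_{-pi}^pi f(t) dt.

pi

Use the identity sin^2(2*t) = (1 - cos(4*t))/2.
An antiderivative is F(t) = t/2 - sin(4*t)/8.
Then F(pi) - F(-pi) = (pi/2) - (-pi/2) = pi.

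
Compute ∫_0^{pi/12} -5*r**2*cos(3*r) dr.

5*sqrt(2)*(-8*pi - pi**2 + 32)/864

Integrate by parts twice (u = r^2, dv = -5*cos(3*r) dr).
An antiderivative is F(r) = -5*r**2*sin(3*r)/3 - 10*r*cos(3*r)/9 + 10*sin(3*r)/27.
Then F(pi/12) - F(0) = (5*sqrt(2)*(-8*pi - pi**2 + 32)/864) - (0) = 5*sqrt(2)*(-8*pi - pi**2 + 32)/864.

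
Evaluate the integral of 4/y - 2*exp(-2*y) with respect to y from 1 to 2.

An antiderivative is F(y) = 4*log(y) + exp(-2*y).
Then F(2) - F(1) = (exp(-4) + 4*log(2)) - (exp(-2)) = -exp(-2) + exp(-4) + 4*log(2).

-exp(-2) + exp(-4) + 4*log(2)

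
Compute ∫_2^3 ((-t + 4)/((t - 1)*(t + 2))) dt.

Factor the denominator: t**2 + t - 2 = (t + 2)(t - 1).
Partial fractions: (-t + 4)/((t - 1)*(t + 2)) = -2/(t + 2) + 1/(t - 1).
An antiderivative is F(t) = log(t - 1) - 2*log(t + 2).
Then F(3) - F(2) = (log(2/25)) - (-log(16)) = log(32/25).

log(32/25)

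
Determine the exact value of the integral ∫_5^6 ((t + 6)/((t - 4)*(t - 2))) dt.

log(81/8)

Factor the denominator: t**2 - 6*t + 8 = (t - 2)(t - 4).
Partial fractions: (t + 6)/((t - 4)*(t - 2)) = -4/(t - 2) + 5/(t - 4).
An antiderivative is F(t) = 5*log(t - 4) - 4*log(t - 2).
Then F(6) - F(5) = (-log(8)) - (-log(81)) = log(81/8).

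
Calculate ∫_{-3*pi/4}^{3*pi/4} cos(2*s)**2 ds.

3*pi/4

Use the identity cos^2(2*s) = (1 + cos(4*s))/2.
An antiderivative is F(s) = s/2 + sin(4*s)/8.
Then F(3*pi/4) - F(-3*pi/4) = (3*pi/8) - (-3*pi/8) = 3*pi/4.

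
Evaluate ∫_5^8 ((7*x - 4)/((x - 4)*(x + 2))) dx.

-3*log(7) + 3*log(5) + 11*log(2)

Factor the denominator: x**2 - 2*x - 8 = (x + 2)(x - 4).
Partial fractions: (7*x - 4)/((x - 4)*(x + 2)) = 3/(x + 2) + 4/(x - 4).
An antiderivative is F(x) = 4*log(x - 4) + 3*log(x + 2).
Then F(8) - F(5) = (3*log(5) + 11*log(2)) - (3*log(7)) = -3*log(7) + 3*log(5) + 11*log(2).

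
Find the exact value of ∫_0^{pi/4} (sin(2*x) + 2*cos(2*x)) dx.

3/2

An antiderivative is F(x) = sin(2*x) - cos(2*x)/2.
Then F(pi/4) - F(0) = (1) - (-1/2) = 3/2.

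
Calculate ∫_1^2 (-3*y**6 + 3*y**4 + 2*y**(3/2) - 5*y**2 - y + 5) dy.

-9407/210 + 16*sqrt(2)/5

By the power rule, an antiderivative is F(y) = -3*y**7/7 + 4*y**(5/2)/5 + 3*y**5/5 - 5*y**3/3 - y**2/2 + 5*y.
Then F(2) - F(1) = (-4304/105 + 16*sqrt(2)/5) - (799/210) = -9407/210 + 16*sqrt(2)/5.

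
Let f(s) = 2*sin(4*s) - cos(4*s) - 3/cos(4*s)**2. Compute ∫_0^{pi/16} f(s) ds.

An antiderivative is F(s) = -sin(4*s)/4 - cos(4*s)/2 - 3*tan(4*s)/4.
Then F(pi/16) - F(0) = (-3/4 - 3*sqrt(2)/8) - (-1/2) = -3*sqrt(2)/8 - 1/4.

-3*sqrt(2)/8 - 1/4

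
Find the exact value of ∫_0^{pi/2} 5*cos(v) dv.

An antiderivative is F(v) = 5*sin(v).
Then F(pi/2) - F(0) = (5) - (0) = 5.

5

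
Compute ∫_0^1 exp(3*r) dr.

An antiderivative is F(r) = exp(3*r)/3.
Then F(1) - F(0) = (exp(3)/3) - (1/3) = -1/3 + exp(3)/3.

-1/3 + exp(3)/3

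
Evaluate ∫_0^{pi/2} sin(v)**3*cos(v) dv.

1/4

Let u = sin(v), so du = cos(v) dv. When v = 0, u = 0; when v = pi/2, u = 1.
The integral becomes ∫ u**3 du from 0 to 1, with antiderivative u**4/4.
Back in v: F(v) = sin(v)**4/4.
Then F(pi/2) - F(0) = (1/4) - (0) = 1/4.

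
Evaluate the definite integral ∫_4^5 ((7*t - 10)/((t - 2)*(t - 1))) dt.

Factor the denominator: t**2 - 3*t + 2 = (t - 1)(t - 2).
Partial fractions: (7*t - 10)/((t - 2)*(t - 1)) = 3/(t - 1) + 4/(t - 2).
An antiderivative is F(t) = 4*log(t - 2) + 3*log(t - 1).
Then F(5) - F(4) = (6*log(2) + 4*log(3)) - (4*log(2) + 3*log(3)) = log(12).

log(12)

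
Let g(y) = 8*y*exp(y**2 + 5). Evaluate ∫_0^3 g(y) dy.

Let u = y**2 + 5, so du = 2*y dy. When y = 0, u = 5; when y = 3, u = 14.
The integral becomes 4·∫ exp(u) du from 5 to 14, with antiderivative 4*exp(u).
Back in y: F(y) = 4*exp(y**2 + 5).
Then F(3) - F(0) = (4*exp(14)) - (4*exp(5)) = -4*(1 - exp(9))*exp(5).

-4*(1 - exp(9))*exp(5)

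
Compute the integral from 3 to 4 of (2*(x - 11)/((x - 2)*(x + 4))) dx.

Factor the denominator: x**2 + 2*x - 8 = (x + 4)(x - 2).
Partial fractions: 2*(x - 11)/((x - 2)*(x + 4)) = 5/(x + 4) - 3/(x - 2).
An antiderivative is F(x) = -3*log(x - 2) + 5*log(x + 4).
Then F(4) - F(3) = (12*log(2)) - (5*log(7)) = -5*log(7) + 12*log(2).

-5*log(7) + 12*log(2)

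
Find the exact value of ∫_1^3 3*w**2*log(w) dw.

Integrate by parts once (u = ln w, dv = 3*w**2 dw).
An antiderivative is F(w) = w**3*(3*log(w) - 1)/3.
Then F(3) - F(1) = (-9 + 27*log(3)) - (-1/3) = -26/3 + 27*log(3).

-26/3 + 27*log(3)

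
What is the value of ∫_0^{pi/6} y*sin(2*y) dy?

Integrate by parts once (u = y, dv = sin(2*y) dy).
An antiderivative is F(y) = -y*cos(2*y)/2 + sin(2*y)/4.
Then F(pi/6) - F(0) = (-pi/24 + sqrt(3)/8) - (0) = -pi/24 + sqrt(3)/8.

-pi/24 + sqrt(3)/8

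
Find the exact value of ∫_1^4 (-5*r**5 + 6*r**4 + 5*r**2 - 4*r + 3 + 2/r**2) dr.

-10497/5

By the power rule, an antiderivative is F(r) = -5*r**6/6 + 6*r**5/5 + 5*r**3/3 - 2*r**2 + 3*r - 2/r.
Then F(4) - F(1) = (-62951/30) - (31/30) = -10497/5.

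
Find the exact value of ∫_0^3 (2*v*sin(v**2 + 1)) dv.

Let u = v**2 + 1, so du = 2*v dv. When v = 0, u = 1; when v = 3, u = 10.
The integral becomes ∫ sin(u) du from 1 to 10, with antiderivative -cos(u).
Back in v: F(v) = -cos(v**2 + 1).
Then F(3) - F(0) = (-cos(10)) - (-cos(1)) = cos(1) - cos(10).

cos(1) - cos(10)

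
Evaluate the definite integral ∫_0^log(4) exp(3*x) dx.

21

Let u = exp(x), so du = exp(x) dx. When x = 0, u = 1; when x = log(4), u = 4.
The integral becomes ∫ u**2 du from 1 to 4, with antiderivative u**3/3.
Back in x: F(x) = exp(3*x)/3.
Then F(log(4)) - F(0) = (64/3) - (1/3) = 21.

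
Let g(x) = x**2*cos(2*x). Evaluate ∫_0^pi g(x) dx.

Integrate by parts twice (u = x^2, dv = cos(2*x) dx).
An antiderivative is F(x) = x**2*sin(2*x)/2 + x*cos(2*x)/2 - sin(2*x)/4.
Then F(pi) - F(0) = (pi/2) - (0) = pi/2.

pi/2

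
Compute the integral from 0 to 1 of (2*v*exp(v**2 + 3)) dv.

-exp(3) + exp(4)

Let u = v**2 + 3, so du = 2*v dv. When v = 0, u = 3; when v = 1, u = 4.
The integral becomes ∫ exp(u) du from 3 to 4, with antiderivative exp(u).
Back in v: F(v) = exp(v**2 + 3).
Then F(1) - F(0) = (exp(4)) - (exp(3)) = -exp(3) + exp(4).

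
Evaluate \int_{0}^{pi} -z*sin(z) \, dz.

-pi

Integrate by parts once (u = z, dv = -sin(z) dz).
An antiderivative is F(z) = z*cos(z) - sin(z).
Then F(pi) - F(0) = (-pi) - (0) = -pi.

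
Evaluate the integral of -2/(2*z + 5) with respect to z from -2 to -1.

-log(3)

An antiderivative is F(z) = -log(2*z + 5).
Then F(-1) - F(-2) = (-log(3)) - (0) = -log(3).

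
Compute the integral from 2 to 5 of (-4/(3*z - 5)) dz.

An antiderivative is F(z) = -4*log(3*z - 5)/3.
Then F(5) - F(2) = (-4*log(10)/3) - (0) = -4*log(10)/3.

-4*log(10)/3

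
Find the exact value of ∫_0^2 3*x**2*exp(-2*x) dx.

Integrate by parts twice (u = x^2, dv = 3*exp(-2*x) dx).
An antiderivative is F(x) = (-6*x**2 - 6*x - 3)*exp(-2*x)/4.
Then F(2) - F(0) = (-39*exp(-4)/4) - (-3/4) = 3/4 - 39*exp(-4)/4.

3/4 - 39*exp(-4)/4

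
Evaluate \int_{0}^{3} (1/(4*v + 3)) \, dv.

log(5)/4

An antiderivative is F(v) = log(4*v + 3)/4.
Then F(3) - F(0) = (log(15)/4) - (log(3)/4) = log(5)/4.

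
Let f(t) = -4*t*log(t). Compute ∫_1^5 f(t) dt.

24 - 50*log(5)

Integrate by parts once (u = ln t, dv = -4*t dt).
An antiderivative is F(t) = -t**2*(2*log(t) - 1).
Then F(5) - F(1) = (25 - 50*log(5)) - (1) = 24 - 50*log(5).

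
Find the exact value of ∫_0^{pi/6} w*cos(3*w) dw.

Integrate by parts once (u = w, dv = cos(3*w) dw).
An antiderivative is F(w) = w*sin(3*w)/3 + cos(3*w)/9.
Then F(pi/6) - F(0) = (pi/18) - (1/9) = -1/9 + pi/18.

-1/9 + pi/18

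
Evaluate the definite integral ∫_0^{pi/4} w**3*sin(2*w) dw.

Integrate by parts 3 times (u = w^3, dv = sin(2*w) dw).
An antiderivative is F(w) = -w**3*cos(2*w)/2 + 3*w**2*sin(2*w)/4 + 3*w*cos(2*w)/4 - 3*sin(2*w)/8.
Then F(pi/4) - F(0) = (-3/8 + 3*pi**2/64) - (0) = -3/8 + 3*pi**2/64.

-3/8 + 3*pi**2/64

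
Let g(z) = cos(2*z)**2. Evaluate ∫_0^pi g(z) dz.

Use the identity cos^2(2*z) = (1 + cos(4*z))/2.
An antiderivative is F(z) = z/2 + sin(4*z)/8.
Then F(pi) - F(0) = (pi/2) - (0) = pi/2.

pi/2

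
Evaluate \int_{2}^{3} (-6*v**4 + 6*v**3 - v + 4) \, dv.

-771/5

By the power rule, an antiderivative is F(v) = -6*v**5/5 + 3*v**4/2 - v**2/2 + 4*v.
Then F(3) - F(2) = (-813/5) - (-42/5) = -771/5.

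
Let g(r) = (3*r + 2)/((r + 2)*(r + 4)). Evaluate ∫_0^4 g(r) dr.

log(32/9)

Factor the denominator: r**2 + 6*r + 8 = (r + 4)(r + 2).
Partial fractions: (3*r + 2)/((r + 2)*(r + 4)) = 5/(r + 4) - 2/(r + 2).
An antiderivative is F(r) = -2*log(r + 2) + 5*log(r + 4).
Then F(4) - F(0) = (-2*log(3) + 13*log(2)) - (8*log(2)) = log(32/9).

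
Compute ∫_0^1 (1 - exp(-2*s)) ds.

An antiderivative is F(s) = s + exp(-2*s)/2.
Then F(1) - F(0) = (exp(-2)/2 + 1) - (1/2) = (1 + exp(2))*exp(-2)/2.

(1 + exp(2))*exp(-2)/2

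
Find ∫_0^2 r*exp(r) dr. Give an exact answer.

1 + exp(2)

Integrate by parts once (u = r, dv = exp(r) dr).
An antiderivative is F(r) = (r - 1)*exp(r).
Then F(2) - F(0) = (exp(2)) - (-1) = 1 + exp(2).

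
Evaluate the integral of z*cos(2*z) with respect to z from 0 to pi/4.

-1/4 + pi/8

Integrate by parts once (u = z, dv = cos(2*z) dz).
An antiderivative is F(z) = z*sin(2*z)/2 + cos(2*z)/4.
Then F(pi/4) - F(0) = (pi/8) - (1/4) = -1/4 + pi/8.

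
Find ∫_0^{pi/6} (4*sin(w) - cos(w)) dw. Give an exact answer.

An antiderivative is F(w) = -sin(w) - 4*cos(w).
Then F(pi/6) - F(0) = (-2*sqrt(3) - 1/2) - (-4) = 7/2 - 2*sqrt(3).

7/2 - 2*sqrt(3)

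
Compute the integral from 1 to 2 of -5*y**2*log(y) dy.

35/9 - 40*log(2)/3

Integrate by parts once (u = ln y, dv = -5*y**2 dy).
An antiderivative is F(y) = -5*y**3*(3*log(y) - 1)/9.
Then F(2) - F(1) = (40/9 - 40*log(2)/3) - (5/9) = 35/9 - 40*log(2)/3.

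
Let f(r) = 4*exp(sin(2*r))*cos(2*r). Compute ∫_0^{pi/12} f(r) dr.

-2 + 2*exp(1/2)

Let u = sin(2*r), so du = 2*cos(2*r) dr. When r = 0, u = 0; when r = pi/12, u = 1/2.
The integral becomes 2·∫ exp(u) du from 0 to 1/2, with antiderivative 2*exp(u).
Back in r: F(r) = 2*exp(sin(2*r)).
Then F(pi/12) - F(0) = (2*exp(1/2)) - (2) = -2 + 2*exp(1/2).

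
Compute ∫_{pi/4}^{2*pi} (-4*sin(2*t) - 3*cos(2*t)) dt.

An antiderivative is F(t) = -3*sin(2*t)/2 + 2*cos(2*t).
Then F(2*pi) - F(pi/4) = (2) - (-3/2) = 7/2.

7/2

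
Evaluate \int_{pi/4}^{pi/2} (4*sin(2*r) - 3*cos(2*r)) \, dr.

An antiderivative is F(r) = -3*sin(2*r)/2 - 2*cos(2*r).
Then F(pi/2) - F(pi/4) = (2) - (-3/2) = 7/2.

7/2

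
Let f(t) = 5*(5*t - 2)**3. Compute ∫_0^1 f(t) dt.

Let u = 5*t - 2, so du = 5 dt. When t = 0, u = -2; when t = 1, u = 3.
The integral becomes ∫ u**3 du from -2 to 3, with antiderivative u**4/4.
Back in t: F(t) = (5*t - 2)**4/4.
Then F(1) - F(0) = (81/4) - (4) = 65/4.

65/4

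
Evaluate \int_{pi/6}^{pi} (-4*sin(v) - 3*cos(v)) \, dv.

An antiderivative is F(v) = -3*sin(v) + 4*cos(v).
Then F(pi) - F(pi/6) = (-4) - (-3/2 + 2*sqrt(3)) = -2*sqrt(3) - 5/2.

-2*sqrt(3) - 5/2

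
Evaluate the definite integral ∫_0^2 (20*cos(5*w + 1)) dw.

4*sin(11) - 4*sin(1)

Let u = 5*w + 1, so du = 5 dw. When w = 0, u = 1; when w = 2, u = 11.
The integral becomes 4·∫ cos(u) du from 1 to 11, with antiderivative 4*sin(u).
Back in w: F(w) = 4*sin(5*w + 1).
Then F(2) - F(0) = (4*sin(11)) - (4*sin(1)) = 4*sin(11) - 4*sin(1).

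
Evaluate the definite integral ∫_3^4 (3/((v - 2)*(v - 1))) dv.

log(64/27)

Factor the denominator: v**2 - 3*v + 2 = (v - 1)(v - 2).
Partial fractions: 3/((v - 2)*(v - 1)) = -3/(v - 1) + 3/(v - 2).
An antiderivative is F(v) = 3*log(v - 2) - 3*log(v - 1).
Then F(4) - F(3) = (log(8/27)) - (-log(8)) = log(64/27).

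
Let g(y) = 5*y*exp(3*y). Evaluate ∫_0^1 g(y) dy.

5/9 + 10*exp(3)/9

Integrate by parts once (u = y, dv = 5*exp(3*y) dy).
An antiderivative is F(y) = (15*y - 5)*exp(3*y)/9.
Then F(1) - F(0) = (10*exp(3)/9) - (-5/9) = 5/9 + 10*exp(3)/9.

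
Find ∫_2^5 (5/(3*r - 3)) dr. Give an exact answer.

10*log(2)/3

An antiderivative is F(r) = 5*log(3*r - 3)/3.
Then F(5) - F(2) = (5*log(12)/3) - (5*log(3)/3) = 10*log(2)/3.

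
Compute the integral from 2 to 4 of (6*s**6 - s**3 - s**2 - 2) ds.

By the power rule, an antiderivative is F(s) = 6*s**7/7 - s**4/4 - s**3/3 - 2*s.
Then F(4) - F(2) = (292952/21) - (2080/21) = 290872/21.

290872/21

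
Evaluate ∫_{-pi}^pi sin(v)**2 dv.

pi

Use the identity sin^2(v) = (1 - cos(2*v))/2.
An antiderivative is F(v) = v/2 - sin(2*v)/4.
Then F(pi) - F(-pi) = (pi/2) - (-pi/2) = pi.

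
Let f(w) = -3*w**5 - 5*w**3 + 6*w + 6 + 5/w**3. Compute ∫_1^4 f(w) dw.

-73629/32

By the power rule, an antiderivative is F(w) = -w**6/2 - 5*w**4/4 + 3*w**2 + 6*w - 5/(2*w**2).
Then F(4) - F(1) = (-73477/32) - (19/4) = -73629/32.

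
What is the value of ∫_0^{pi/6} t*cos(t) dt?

Integrate by parts once (u = t, dv = cos(t) dt).
An antiderivative is F(t) = t*sin(t) + cos(t).
Then F(pi/6) - F(0) = (pi/12 + sqrt(3)/2) - (1) = -1 + pi/12 + sqrt(3)/2.

-1 + pi/12 + sqrt(3)/2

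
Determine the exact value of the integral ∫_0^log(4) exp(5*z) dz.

Let u = exp(z), so du = exp(z) dz. When z = 0, u = 1; when z = log(4), u = 4.
The integral becomes ∫ u**4 du from 1 to 4, with antiderivative u**5/5.
Back in z: F(z) = exp(5*z)/5.
Then F(log(4)) - F(0) = (1024/5) - (1/5) = 1023/5.

1023/5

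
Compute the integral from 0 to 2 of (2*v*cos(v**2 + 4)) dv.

Let u = v**2 + 4, so du = 2*v dv. When v = 0, u = 4; when v = 2, u = 8.
The integral becomes ∫ cos(u) du from 4 to 8, with antiderivative sin(u).
Back in v: F(v) = sin(v**2 + 4).
Then F(2) - F(0) = (sin(8)) - (sin(4)) = -sin(4) + sin(8).

-sin(4) + sin(8)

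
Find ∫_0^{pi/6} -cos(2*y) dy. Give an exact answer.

-sqrt(3)/4

An antiderivative is F(y) = -sin(2*y)/2.
Then F(pi/6) - F(0) = (-sqrt(3)/4) - (0) = -sqrt(3)/4.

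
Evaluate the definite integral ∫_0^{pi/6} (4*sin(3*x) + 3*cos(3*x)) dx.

An antiderivative is F(x) = sin(3*x) - 4*cos(3*x)/3.
Then F(pi/6) - F(0) = (1) - (-4/3) = 7/3.

7/3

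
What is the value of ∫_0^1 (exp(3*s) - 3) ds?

-10/3 + exp(3)/3

An antiderivative is F(s) = exp(3*s)/3 - 3*s.
Then F(1) - F(0) = (-3 + exp(3)/3) - (1/3) = -10/3 + exp(3)/3.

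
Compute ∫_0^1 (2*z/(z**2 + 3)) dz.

log(4/3)

Let u = z**2 + 3, so du = 2*z dz. When z = 0, u = 3; when z = 1, u = 4.
The integral becomes ∫ 1/u du from 3 to 4, with antiderivative log(u).
Back in z: F(z) = log(z**2 + 3).
Then F(1) - F(0) = (log(4)) - (log(3)) = log(4/3).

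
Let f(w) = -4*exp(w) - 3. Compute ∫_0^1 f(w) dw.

An antiderivative is F(w) = -3*w - 4*exp(w).
Then F(1) - F(0) = (-4*E - 3) - (-4) = 1 - 4*E.

1 - 4*E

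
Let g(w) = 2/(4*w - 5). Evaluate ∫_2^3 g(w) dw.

-log(3)/2 + log(7)/2

An antiderivative is F(w) = log(4*w - 5)/2.
Then F(3) - F(2) = (log(7)/2) - (log(3)/2) = -log(3)/2 + log(7)/2.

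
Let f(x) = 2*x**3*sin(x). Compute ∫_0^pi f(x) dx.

Integrate by parts 3 times (u = x^3, dv = 2*sin(x) dx).
An antiderivative is F(x) = -2*x**3*cos(x) + 6*x**2*sin(x) + 12*x*cos(x) - 12*sin(x).
Then F(pi) - F(0) = (2*pi*(-6 + pi**2)) - (0) = 2*pi*(-6 + pi**2).

2*pi*(-6 + pi**2)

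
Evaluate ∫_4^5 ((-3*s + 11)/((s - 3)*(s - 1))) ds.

-7*log(2) + 4*log(3)

Factor the denominator: s**2 - 4*s + 3 = (s - 1)(s - 3).
Partial fractions: (-3*s + 11)/((s - 3)*(s - 1)) = -4/(s - 1) + 1/(s - 3).
An antiderivative is F(s) = log(s - 3) - 4*log(s - 1).
Then F(5) - F(4) = (-7*log(2)) - (-log(81)) = -7*log(2) + 4*log(3).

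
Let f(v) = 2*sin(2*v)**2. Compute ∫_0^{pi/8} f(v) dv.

Use the identity sin^2(2*v) = (1 - cos(4*v))/2.
An antiderivative is F(v) = v - sin(4*v)/4.
Then F(pi/8) - F(0) = (-1/4 + pi/8) - (0) = -1/4 + pi/8.

-1/4 + pi/8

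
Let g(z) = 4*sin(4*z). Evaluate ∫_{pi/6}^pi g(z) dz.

-3/2

An antiderivative is F(z) = -cos(4*z).
Then F(pi) - F(pi/6) = (-1) - (1/2) = -3/2.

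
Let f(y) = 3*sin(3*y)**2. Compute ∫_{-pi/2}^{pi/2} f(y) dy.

Use the identity sin^2(3*y) = (1 - cos(6*y))/2.
An antiderivative is F(y) = 3*y/2 - sin(6*y)/4.
Then F(pi/2) - F(-pi/2) = (3*pi/4) - (-3*pi/4) = 3*pi/2.

3*pi/2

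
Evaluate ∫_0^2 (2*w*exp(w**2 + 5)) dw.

-exp(5) + exp(9)

Let u = w**2 + 5, so du = 2*w dw. When w = 0, u = 5; when w = 2, u = 9.
The integral becomes ∫ exp(u) du from 5 to 9, with antiderivative exp(u).
Back in w: F(w) = exp(w**2 + 5).
Then F(2) - F(0) = (exp(9)) - (exp(5)) = -exp(5) + exp(9).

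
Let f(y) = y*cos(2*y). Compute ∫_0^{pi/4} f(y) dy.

Integrate by parts once (u = y, dv = cos(2*y) dy).
An antiderivative is F(y) = y*sin(2*y)/2 + cos(2*y)/4.
Then F(pi/4) - F(0) = (pi/8) - (1/4) = -1/4 + pi/8.

-1/4 + pi/8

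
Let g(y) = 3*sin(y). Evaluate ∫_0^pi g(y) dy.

6

An antiderivative is F(y) = -3*cos(y).
Then F(pi) - F(0) = (3) - (-3) = 6.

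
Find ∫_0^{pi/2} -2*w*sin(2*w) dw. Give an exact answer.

-pi/2

Integrate by parts once (u = w, dv = -2*sin(2*w) dw).
An antiderivative is F(w) = w*cos(2*w) - sin(2*w)/2.
Then F(pi/2) - F(0) = (-pi/2) - (0) = -pi/2.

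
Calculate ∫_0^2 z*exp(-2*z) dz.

(-5 + exp(4))*exp(-4)/4

Integrate by parts once (u = z, dv = exp(-2*z) dz).
An antiderivative is F(z) = (-2*z - 1)*exp(-2*z)/4.
Then F(2) - F(0) = (-5*exp(-4)/4) - (-1/4) = (-5 + exp(4))*exp(-4)/4.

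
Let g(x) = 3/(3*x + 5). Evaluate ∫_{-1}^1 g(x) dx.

log(4)

An antiderivative is F(x) = log(3*x + 5).
Then F(1) - F(-1) = (log(8)) - (log(2)) = log(4).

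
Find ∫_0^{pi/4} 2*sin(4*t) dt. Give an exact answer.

An antiderivative is F(t) = -cos(4*t)/2.
Then F(pi/4) - F(0) = (1/2) - (-1/2) = 1.

1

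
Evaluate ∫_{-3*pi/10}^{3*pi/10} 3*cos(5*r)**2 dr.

9*pi/10

Use the identity cos^2(5*r) = (1 + cos(10*r))/2.
An antiderivative is F(r) = 3*r/2 + 3*sin(10*r)/20.
Then F(3*pi/10) - F(-3*pi/10) = (9*pi/20) - (-9*pi/20) = 9*pi/10.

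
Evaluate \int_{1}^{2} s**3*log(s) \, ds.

Integrate by parts once (u = ln s, dv = s**3 ds).
An antiderivative is F(s) = s**4*(4*log(s) - 1)/16.
Then F(2) - F(1) = (-1 + log(16)) - (-1/16) = -15/16 + log(16).

-15/16 + log(16)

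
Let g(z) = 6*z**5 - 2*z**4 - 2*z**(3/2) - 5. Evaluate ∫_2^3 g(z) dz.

By the power rule, an antiderivative is F(z) = z**6 - 4*z**(5/2)/5 - 2*z**5/5 - 5*z.
Then F(3) - F(2) = (3084/5 - 36*sqrt(3)/5) - (206/5 - 16*sqrt(2)/5) = -36*sqrt(3)/5 + 16*sqrt(2)/5 + 2878/5.

-36*sqrt(3)/5 + 16*sqrt(2)/5 + 2878/5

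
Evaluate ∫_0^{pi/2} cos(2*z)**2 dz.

pi/4

Use the identity cos^2(2*z) = (1 + cos(4*z))/2.
An antiderivative is F(z) = z/2 + sin(4*z)/8.
Then F(pi/2) - F(0) = (pi/4) - (0) = pi/4.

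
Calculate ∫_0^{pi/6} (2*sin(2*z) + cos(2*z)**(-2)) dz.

An antiderivative is F(z) = -cos(2*z) + tan(2*z)/2.
Then F(pi/6) - F(0) = (-1/2 + sqrt(3)/2) - (-1) = 1/2 + sqrt(3)/2.

1/2 + sqrt(3)/2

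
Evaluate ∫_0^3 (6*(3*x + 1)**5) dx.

Let u = 3*x + 1, so du = 3 dx. When x = 0, u = 1; when x = 3, u = 10.
The integral becomes 2·∫ u**5 du from 1 to 10, with antiderivative u**6/3.
Back in x: F(x) = (3*x + 1)**6/3.
Then F(3) - F(0) = (1000000/3) - (1/3) = 333333.

333333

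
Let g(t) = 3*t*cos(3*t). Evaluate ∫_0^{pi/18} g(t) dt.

-1/3 + pi/36 + sqrt(3)/6

Integrate by parts once (u = t, dv = 3*cos(3*t) dt).
An antiderivative is F(t) = t*sin(3*t) + cos(3*t)/3.
Then F(pi/18) - F(0) = (pi/36 + sqrt(3)/6) - (1/3) = -1/3 + pi/36 + sqrt(3)/6.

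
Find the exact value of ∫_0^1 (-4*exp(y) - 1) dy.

An antiderivative is F(y) = -y - 4*exp(y).
Then F(1) - F(0) = (-4*E - 1) - (-4) = 3 - 4*E.

3 - 4*E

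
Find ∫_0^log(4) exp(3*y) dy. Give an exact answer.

Let u = exp(y), so du = exp(y) dy. When y = 0, u = 1; when y = log(4), u = 4.
The integral becomes ∫ u**2 du from 1 to 4, with antiderivative u**3/3.
Back in y: F(y) = exp(3*y)/3.
Then F(log(4)) - F(0) = (64/3) - (1/3) = 21.

21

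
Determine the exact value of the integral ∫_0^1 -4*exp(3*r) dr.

An antiderivative is F(r) = -4*exp(3*r)/3.
Then F(1) - F(0) = (-4*exp(3)/3) - (-4/3) = 4/3 - 4*exp(3)/3.

4/3 - 4*exp(3)/3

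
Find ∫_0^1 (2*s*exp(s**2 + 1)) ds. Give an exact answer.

Let u = s**2 + 1, so du = 2*s ds. When s = 0, u = 1; when s = 1, u = 2.
The integral becomes ∫ exp(u) du from 1 to 2, with antiderivative exp(u).
Back in s: F(s) = exp(s**2 + 1).
Then F(1) - F(0) = (exp(2)) - (exp(1)) = -exp(1) + exp(2).

-exp(1) + exp(2)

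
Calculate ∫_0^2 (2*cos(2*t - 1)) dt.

Let u = 2*t - 1, so du = 2 dt. When t = 0, u = -1; when t = 2, u = 3.
The integral becomes ∫ cos(u) du from -1 to 3, with antiderivative sin(u).
Back in t: F(t) = sin(2*t - 1).
Then F(2) - F(0) = (sin(3)) - (-sin(1)) = sin(3) + sin(1).

sin(3) + sin(1)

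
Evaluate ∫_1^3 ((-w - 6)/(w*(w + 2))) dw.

Factor the denominator: w**2 + 2*w = (w + 2)w.
Partial fractions: (-w - 6)/(w*(w + 2)) = 2/(w + 2) - 3/w.
An antiderivative is F(w) = -3*log(w) + 2*log(w + 2).
Then F(3) - F(1) = (log(25/27)) - (log(9)) = -5*log(3) + 2*log(5).

-5*log(3) + 2*log(5)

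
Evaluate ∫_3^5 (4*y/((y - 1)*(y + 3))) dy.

-3*log(3) + 7*log(2)

Factor the denominator: y**2 + 2*y - 3 = (y + 3)(y - 1).
Partial fractions: 4*y/((y - 1)*(y + 3)) = 3/(y + 3) + 1/(y - 1).
An antiderivative is F(y) = log(y - 1) + 3*log(y + 3).
Then F(5) - F(3) = (11*log(2)) - (4*log(2) + 3*log(3)) = -3*log(3) + 7*log(2).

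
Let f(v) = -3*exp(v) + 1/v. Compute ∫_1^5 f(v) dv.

-3*exp(5) + log(5) + 3*exp(1)

An antiderivative is F(v) = -3*exp(v) + log(v).
Then F(5) - F(1) = (-3*exp(5) + log(5)) - (-3*exp(1)) = -3*exp(5) + log(5) + 3*exp(1).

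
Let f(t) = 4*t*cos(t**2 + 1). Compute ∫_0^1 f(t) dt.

Let u = t**2 + 1, so du = 2*t dt. When t = 0, u = 1; when t = 1, u = 2.
The integral becomes 2·∫ cos(u) du from 1 to 2, with antiderivative 2*sin(u).
Back in t: F(t) = 2*sin(t**2 + 1).
Then F(1) - F(0) = (2*sin(2)) - (2*sin(1)) = -2*sin(1) + 2*sin(2).

-2*sin(1) + 2*sin(2)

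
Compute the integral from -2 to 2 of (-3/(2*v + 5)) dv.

An antiderivative is F(v) = -3*log(2*v + 5)/2.
Then F(2) - F(-2) = (-log(27)) - (0) = -log(27).

-log(27)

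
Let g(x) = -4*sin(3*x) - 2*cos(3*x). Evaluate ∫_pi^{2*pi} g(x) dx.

An antiderivative is F(x) = -2*sin(3*x)/3 + 4*cos(3*x)/3.
Then F(2*pi) - F(pi) = (4/3) - (-4/3) = 8/3.

8/3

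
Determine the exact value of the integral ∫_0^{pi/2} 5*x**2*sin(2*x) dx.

-5/2 + 5*pi**2/8

Integrate by parts twice (u = x^2, dv = 5*sin(2*x) dx).
An antiderivative is F(x) = -5*x**2*cos(2*x)/2 + 5*x*sin(2*x)/2 + 5*cos(2*x)/4.
Then F(pi/2) - F(0) = (-5/4 + 5*pi**2/8) - (5/4) = -5/2 + 5*pi**2/8.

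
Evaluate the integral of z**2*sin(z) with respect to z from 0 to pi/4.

Integrate by parts twice (u = z^2, dv = sin(z) dz).
An antiderivative is F(z) = -z**2*cos(z) + 2*z*sin(z) + 2*cos(z).
Then F(pi/4) - F(0) = (sqrt(2)*(-pi**2 + 8*pi + 32)/32) - (2) = -2 - sqrt(2)*pi**2/32 + sqrt(2)*pi/4 + sqrt(2).

-2 - sqrt(2)*pi**2/32 + sqrt(2)*pi/4 + sqrt(2)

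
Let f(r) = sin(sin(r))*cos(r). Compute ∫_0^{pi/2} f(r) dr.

1 - cos(1)

Let u = sin(r), so du = cos(r) dr. When r = 0, u = 0; when r = pi/2, u = 1.
The integral becomes ∫ sin(u) du from 0 to 1, with antiderivative -cos(u).
Back in r: F(r) = -cos(sin(r)).
Then F(pi/2) - F(0) = (-cos(1)) - (-1) = 1 - cos(1).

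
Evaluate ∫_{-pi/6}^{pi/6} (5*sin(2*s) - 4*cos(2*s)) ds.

An antiderivative is F(s) = -2*sin(2*s) - 5*cos(2*s)/2.
Then F(pi/6) - F(-pi/6) = (-sqrt(3) - 5/4) - (-5/4 + sqrt(3)) = -2*sqrt(3).

-2*sqrt(3)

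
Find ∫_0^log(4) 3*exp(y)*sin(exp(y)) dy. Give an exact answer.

3*cos(1) - 3*cos(4)

Let u = exp(y), so du = exp(y) dy. When y = 0, u = 1; when y = log(4), u = 4.
The integral becomes 3·∫ sin(u) du from 1 to 4, with antiderivative -3*cos(u).
Back in y: F(y) = -3*cos(exp(y)).
Then F(log(4)) - F(0) = (-3*cos(4)) - (-3*cos(1)) = 3*cos(1) - 3*cos(4).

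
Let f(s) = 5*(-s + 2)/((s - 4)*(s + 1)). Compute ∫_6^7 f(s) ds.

Factor the denominator: s**2 - 3*s - 4 = (s + 1)(s - 4).
Partial fractions: 5*(-s + 2)/((s - 4)*(s + 1)) = -3/(s + 1) - 2/(s - 4).
An antiderivative is F(s) = -2*log(s - 4) - 3*log(s + 1).
Then F(7) - F(6) = (-9*log(2) - 2*log(3)) - (-3*log(7) - 2*log(2)) = -7*log(2) - 2*log(3) + 3*log(7).

-7*log(2) - 2*log(3) + 3*log(7)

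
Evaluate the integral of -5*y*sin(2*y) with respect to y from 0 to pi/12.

Integrate by parts once (u = y, dv = -5*sin(2*y) dy).
An antiderivative is F(y) = 5*y*cos(2*y)/2 - 5*sin(2*y)/4.
Then F(pi/12) - F(0) = (-5/8 + 5*sqrt(3)*pi/48) - (0) = -5/8 + 5*sqrt(3)*pi/48.

-5/8 + 5*sqrt(3)*pi/48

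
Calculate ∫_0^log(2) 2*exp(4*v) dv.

15/2

Let u = exp(v), so du = exp(v) dv. When v = 0, u = 1; when v = log(2), u = 2.
The integral becomes 2·∫ u**3 du from 1 to 2, with antiderivative u**4/2.
Back in v: F(v) = exp(4*v)/2.
Then F(log(2)) - F(0) = (8) - (1/2) = 15/2.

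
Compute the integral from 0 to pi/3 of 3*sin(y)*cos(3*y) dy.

Use the identity sin(y)cos(3*y) = [sin(4*y) + sin(-2*y)]/2.
An antiderivative is F(y) = 3*cos(2*y)/4 - 3*cos(4*y)/8.
Then F(pi/3) - F(0) = (-3/16) - (3/8) = -9/16.

-9/16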